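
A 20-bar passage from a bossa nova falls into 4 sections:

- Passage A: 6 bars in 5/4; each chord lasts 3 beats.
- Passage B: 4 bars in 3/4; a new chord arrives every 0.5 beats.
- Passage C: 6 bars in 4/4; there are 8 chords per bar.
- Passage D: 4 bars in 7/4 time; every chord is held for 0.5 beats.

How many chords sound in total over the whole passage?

138 chords

A: 6 bars × 5 beats = 30 beats; 3 beats/chord → 10 chords.
B: 4 bars × 3 beats = 12 beats; 0.5 beats/chord → 24 chords.
C: 6 bars × 4 beats = 24 beats; 0.5 beats/chord → 48 chords.
D: 4 bars × 7 beats = 28 beats; 0.5 beats/chord → 56 chords.
Total: 10 + 24 + 48 + 56 = 138.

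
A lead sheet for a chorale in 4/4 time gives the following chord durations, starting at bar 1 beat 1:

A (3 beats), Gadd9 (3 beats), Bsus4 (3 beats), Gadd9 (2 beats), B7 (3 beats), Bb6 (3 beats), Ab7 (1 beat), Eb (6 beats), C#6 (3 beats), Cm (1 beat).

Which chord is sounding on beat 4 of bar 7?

Cm

Beat 4 of bar 7 is beat (7−1)×4 + 4 = 28 overall.
Running totals: A ends at 3, Gadd9 ends at 6, Bsus4 ends at 9, Gadd9 ends at 11, B7 ends at 14, Bb6 ends at 17, Ab7 ends at 18, Eb ends at 24, C#6 ends at 27, Cm ends at 28.
Beat 28 falls within Cm.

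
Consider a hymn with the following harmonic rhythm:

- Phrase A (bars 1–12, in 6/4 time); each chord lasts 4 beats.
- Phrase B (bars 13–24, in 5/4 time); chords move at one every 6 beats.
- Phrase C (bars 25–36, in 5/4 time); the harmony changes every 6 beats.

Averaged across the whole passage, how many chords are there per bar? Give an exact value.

A: 12 × 6 = 72 beats ÷ 4 = 18 chords.
B: 12 × 5 = 60 beats ÷ 6 = 10 chords.
C: 12 × 5 = 60 beats ÷ 6 = 10 chords.
Overall: 38 chords over 36 bars → 38/36 = 19/18 chords per bar.

19/18 chords per bar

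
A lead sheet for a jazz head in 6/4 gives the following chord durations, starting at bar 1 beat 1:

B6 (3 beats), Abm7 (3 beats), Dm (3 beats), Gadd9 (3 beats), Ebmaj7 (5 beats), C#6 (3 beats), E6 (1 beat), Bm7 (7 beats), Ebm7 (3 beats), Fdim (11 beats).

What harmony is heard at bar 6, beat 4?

Fdim

Beat 4 of bar 6 is beat (6−1)×6 + 4 = 34 overall.
Running totals: B6 ends at 3, Abm7 ends at 6, Dm ends at 9, Gadd9 ends at 12, Ebmaj7 ends at 17, C#6 ends at 20, E6 ends at 21, Bm7 ends at 28, Ebm7 ends at 31, Fdim ends at 42.
Beat 34 falls within Fdim.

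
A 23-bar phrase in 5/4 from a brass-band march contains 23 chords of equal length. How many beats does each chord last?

5 beats

23 bars × 5 beats/bar = 115 beats total.
115 beats ÷ 23 chords = 5 beats per chord.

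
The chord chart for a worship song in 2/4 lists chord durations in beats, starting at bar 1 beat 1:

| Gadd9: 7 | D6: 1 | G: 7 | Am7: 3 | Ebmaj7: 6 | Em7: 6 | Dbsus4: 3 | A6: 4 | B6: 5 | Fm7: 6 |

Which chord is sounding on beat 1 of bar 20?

Beat 1 of bar 20 is beat (20−1)×2 + 1 = 39 overall.
Running totals: Gadd9 ends at 7, D6 ends at 8, G ends at 15, Am7 ends at 18, Ebmaj7 ends at 24, Em7 ends at 30, Dbsus4 ends at 33, A6 ends at 37, B6 ends at 42.
Beat 39 falls within B6.

B6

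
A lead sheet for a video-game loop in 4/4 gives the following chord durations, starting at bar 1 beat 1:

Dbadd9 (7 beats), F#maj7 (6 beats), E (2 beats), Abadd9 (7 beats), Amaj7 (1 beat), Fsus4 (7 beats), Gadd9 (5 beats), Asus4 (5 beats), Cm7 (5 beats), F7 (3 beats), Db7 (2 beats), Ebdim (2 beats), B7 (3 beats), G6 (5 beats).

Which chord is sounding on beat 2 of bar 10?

Asus4

Beat 2 of bar 10 is beat (10−1)×4 + 2 = 38 overall.
Running totals: Dbadd9 ends at 7, F#maj7 ends at 13, E ends at 15, Abadd9 ends at 22, Amaj7 ends at 23, Fsus4 ends at 30, Gadd9 ends at 35, Asus4 ends at 40.
Beat 38 falls within Asus4.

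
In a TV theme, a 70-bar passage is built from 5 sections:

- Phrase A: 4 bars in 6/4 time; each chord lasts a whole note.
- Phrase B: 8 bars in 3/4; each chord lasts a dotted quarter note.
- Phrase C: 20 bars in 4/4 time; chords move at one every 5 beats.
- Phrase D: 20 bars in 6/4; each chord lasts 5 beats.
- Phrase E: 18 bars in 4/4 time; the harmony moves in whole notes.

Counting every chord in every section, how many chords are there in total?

80 chords

A: 4 bars × 6 beats = 24 beats; 4 beats/chord → 6 chords.
B: 8 bars × 3 beats = 24 beats; 1.5 beats/chord → 16 chords.
C: 20 bars × 4 beats = 80 beats; 5 beats/chord → 16 chords.
D: 20 bars × 6 beats = 120 beats; 5 beats/chord → 24 chords.
E: 18 bars × 4 beats = 72 beats; 4 beats/chord → 18 chords.
Total: 6 + 16 + 16 + 24 + 18 = 80.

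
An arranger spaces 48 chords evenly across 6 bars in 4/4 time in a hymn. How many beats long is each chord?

6 bars × 4 beats/bar = 24 beats total.
24 beats ÷ 48 chords = 0.5 beats per chord.
(That is an eighth note.)

0.5 beats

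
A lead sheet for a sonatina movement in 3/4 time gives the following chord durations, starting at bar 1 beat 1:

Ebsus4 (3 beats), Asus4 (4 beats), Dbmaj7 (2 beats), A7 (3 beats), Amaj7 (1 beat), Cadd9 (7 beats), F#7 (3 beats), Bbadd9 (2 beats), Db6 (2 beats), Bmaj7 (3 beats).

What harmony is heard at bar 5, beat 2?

Cadd9

Beat 2 of bar 5 is beat (5−1)×3 + 2 = 14 overall.
Running totals: Ebsus4 ends at 3, Asus4 ends at 7, Dbmaj7 ends at 9, A7 ends at 12, Amaj7 ends at 13, Cadd9 ends at 20.
Beat 14 falls within Cadd9.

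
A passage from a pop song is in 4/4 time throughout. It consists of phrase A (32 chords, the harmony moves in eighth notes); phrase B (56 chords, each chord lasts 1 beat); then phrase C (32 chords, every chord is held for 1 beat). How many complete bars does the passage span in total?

26 bars

A: 32 × 0.5 = 16 beats = 4 bars.
B: 56 × 1 = 56 beats = 14 bars.
C: 32 × 1 = 32 beats = 8 bars.
Total: 4 + 14 + 8 = 26 bars.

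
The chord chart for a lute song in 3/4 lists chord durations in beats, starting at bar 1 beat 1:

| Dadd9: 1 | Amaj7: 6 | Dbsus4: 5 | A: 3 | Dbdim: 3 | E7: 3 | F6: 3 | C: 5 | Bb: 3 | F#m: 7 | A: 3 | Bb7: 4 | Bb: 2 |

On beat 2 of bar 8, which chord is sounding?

Beat 2 of bar 8 is beat (8−1)×3 + 2 = 23 overall.
Running totals: Dadd9 ends at 1, Amaj7 ends at 7, Dbsus4 ends at 12, A ends at 15, Dbdim ends at 18, E7 ends at 21, F6 ends at 24.
Beat 23 falls within F6.

F6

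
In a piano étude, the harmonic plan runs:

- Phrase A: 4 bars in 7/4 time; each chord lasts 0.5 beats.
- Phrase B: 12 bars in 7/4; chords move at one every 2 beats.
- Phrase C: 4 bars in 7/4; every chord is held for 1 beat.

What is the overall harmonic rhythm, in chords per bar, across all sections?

A: 4 × 7 = 28 beats ÷ 0.5 = 56 chords.
B: 12 × 7 = 84 beats ÷ 2 = 42 chords.
C: 4 × 7 = 28 beats ÷ 1 = 28 chords.
Overall: 126 chords over 20 bars → 126/20 = 6.3 chords per bar.

6.3 chords per bar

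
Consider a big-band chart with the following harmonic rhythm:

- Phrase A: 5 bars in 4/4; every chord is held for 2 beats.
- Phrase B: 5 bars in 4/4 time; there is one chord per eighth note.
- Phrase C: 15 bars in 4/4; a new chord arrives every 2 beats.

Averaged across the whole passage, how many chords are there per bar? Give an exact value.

3.2 chords per bar

A: 5 × 4 = 20 beats ÷ 2 = 10 chords.
B: 5 × 4 = 20 beats ÷ 0.5 = 40 chords.
C: 15 × 4 = 60 beats ÷ 2 = 30 chords.
Overall: 80 chords over 25 bars → 80/25 = 3.2 chords per bar.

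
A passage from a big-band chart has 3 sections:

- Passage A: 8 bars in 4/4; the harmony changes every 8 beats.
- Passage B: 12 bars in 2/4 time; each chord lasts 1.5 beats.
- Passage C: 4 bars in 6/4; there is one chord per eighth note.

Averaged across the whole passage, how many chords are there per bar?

17/6 chords per bar

A: 8 bars of 4 beats is 32 beats; at 8 beats each that's 4 chords.
B: 12 bars of 2 beats is 24 beats; at 1.5 beats each that's 16 chords.
C: 4 bars of 6 beats is 24 beats; at 0.5 beats each that's 48 chords.
Overall: 68 chords over 24 bars → 68/24 = 17/6 chords per bar.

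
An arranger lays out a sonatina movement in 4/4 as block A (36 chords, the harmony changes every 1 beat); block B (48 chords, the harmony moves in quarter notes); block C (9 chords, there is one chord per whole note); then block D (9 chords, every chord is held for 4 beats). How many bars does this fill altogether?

39 bars

A: 36 × 1 = 36 beats = 9 bars.
B: 48 × 1 = 48 beats = 12 bars.
C: 9 × 4 = 36 beats = 9 bars.
D: 9 × 4 = 36 beats = 9 bars.
Total: 9 + 12 + 9 + 9 = 39 bars.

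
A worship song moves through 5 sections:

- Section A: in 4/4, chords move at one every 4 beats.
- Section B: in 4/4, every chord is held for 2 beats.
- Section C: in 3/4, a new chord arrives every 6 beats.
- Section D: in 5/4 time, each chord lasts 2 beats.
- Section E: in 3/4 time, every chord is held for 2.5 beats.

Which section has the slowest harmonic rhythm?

Section C

A: 4 beats/bar ÷ 4 beats/chord = 1 chord/bar.
B: 4 beats/bar ÷ 2 beats/chord = 2 chords/bar.
C: 3 beats/bar ÷ 6 beats/chord = 0.5 chords/bar.
D: 5 beats/bar ÷ 2 beats/chord = 2.5 chords/bar.
E: 3 beats/bar ÷ 2.5 beats/chord = 1.2 chords/bar.
Slowest is C at 0.5 chords/bar.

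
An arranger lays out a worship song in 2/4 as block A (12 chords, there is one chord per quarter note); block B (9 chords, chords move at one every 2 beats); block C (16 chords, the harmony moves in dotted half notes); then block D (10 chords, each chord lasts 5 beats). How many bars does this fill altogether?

64 bars

A: 12 × 1 = 12 beats = 6 bars.
B: 9 × 2 = 18 beats = 9 bars.
C: 16 × 3 = 48 beats = 24 bars.
D: 10 × 5 = 50 beats = 25 bars.
Total: 6 + 9 + 24 + 25 = 64 bars.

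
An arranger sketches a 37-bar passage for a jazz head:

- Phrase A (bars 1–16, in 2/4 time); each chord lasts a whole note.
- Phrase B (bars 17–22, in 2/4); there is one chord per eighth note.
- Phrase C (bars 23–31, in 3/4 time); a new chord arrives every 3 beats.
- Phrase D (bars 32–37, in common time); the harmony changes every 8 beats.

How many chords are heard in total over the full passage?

44 chords

A has 32 beats and chords last 4 each, so 8 chords.
B has 12 beats and chords last 0.5 each, so 24 chords.
C has 27 beats and chords last 3 each, so 9 chords.
D has 24 beats and chords last 8 each, so 3 chords.
Total: 8 + 24 + 9 + 3 = 44.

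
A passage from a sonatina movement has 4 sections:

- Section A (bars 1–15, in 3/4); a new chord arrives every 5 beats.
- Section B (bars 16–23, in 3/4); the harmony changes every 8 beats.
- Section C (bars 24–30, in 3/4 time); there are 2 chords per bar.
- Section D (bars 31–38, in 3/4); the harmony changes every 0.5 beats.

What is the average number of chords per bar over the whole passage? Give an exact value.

A: 15 bars of 3 beats is 45 beats; at 5 beats each that's 9 chords.
B: 8 bars of 3 beats is 24 beats; at 8 beats each that's 3 chords.
C: 7 bars of 3 beats is 21 beats; at 1.5 beats each that's 14 chords.
D: 8 bars of 3 beats is 24 beats; at 0.5 beats each that's 48 chords.
Overall: 74 chords over 38 bars → 74/38 = 37/19 chords per bar.

37/19 chords per bar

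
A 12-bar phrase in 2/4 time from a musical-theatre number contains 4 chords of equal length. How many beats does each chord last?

6 beats

12 bars × 2 beats/bar = 24 beats total.
24 beats ÷ 4 chords = 6 beats per chord.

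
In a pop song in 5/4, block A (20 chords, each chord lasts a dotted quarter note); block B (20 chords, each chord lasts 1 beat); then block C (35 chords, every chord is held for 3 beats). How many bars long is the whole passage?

31 bars

A: 20 × 1.5 = 30 beats = 6 bars.
B: 20 × 1 = 20 beats = 4 bars.
C: 35 × 3 = 105 beats = 21 bars.
Total: 6 + 4 + 21 = 31 bars.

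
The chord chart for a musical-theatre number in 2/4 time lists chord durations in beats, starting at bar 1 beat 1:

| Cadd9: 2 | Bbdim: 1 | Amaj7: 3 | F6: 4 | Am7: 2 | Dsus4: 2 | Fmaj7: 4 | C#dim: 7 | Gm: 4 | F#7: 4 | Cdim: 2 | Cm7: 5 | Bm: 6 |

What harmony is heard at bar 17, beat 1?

Beat 1 of bar 17 is beat (17−1)×2 + 1 = 33 overall.
Running totals: Cadd9 ends at 2, Bbdim ends at 3, Amaj7 ends at 6, F6 ends at 10, Am7 ends at 12, Dsus4 ends at 14, Fmaj7 ends at 18, C#dim ends at 25, Gm ends at 29, F#7 ends at 33.
Beat 33 falls within F#7.

F#7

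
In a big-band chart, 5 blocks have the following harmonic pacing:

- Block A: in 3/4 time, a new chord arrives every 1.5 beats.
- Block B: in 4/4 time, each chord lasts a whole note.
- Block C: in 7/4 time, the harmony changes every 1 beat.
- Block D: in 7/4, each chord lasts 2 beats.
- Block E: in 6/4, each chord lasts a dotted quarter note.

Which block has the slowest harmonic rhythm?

Block B

A: 3 beats/bar ÷ 1.5 beats/chord = 2 chords/bar.
B: 4 beats/bar ÷ 4 beats/chord = 1 chord/bar.
C: 7 beats/bar ÷ 1 beat/chord = 7 chords/bar.
D: 7 beats/bar ÷ 2 beats/chord = 3.5 chords/bar.
E: 6 beats/bar ÷ 1.5 beats/chord = 4 chords/bar.
Slowest is B at 1 chords/bar.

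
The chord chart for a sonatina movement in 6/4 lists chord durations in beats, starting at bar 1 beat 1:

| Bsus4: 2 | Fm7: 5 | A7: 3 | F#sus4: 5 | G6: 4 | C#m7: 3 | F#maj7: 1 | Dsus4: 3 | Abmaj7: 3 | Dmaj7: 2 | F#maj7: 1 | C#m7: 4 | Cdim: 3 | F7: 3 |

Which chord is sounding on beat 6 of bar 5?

Dmaj7

Beat 6 of bar 5 is beat (5−1)×6 + 6 = 30 overall.
Running totals: Bsus4 ends at 2, Fm7 ends at 7, A7 ends at 10, F#sus4 ends at 15, G6 ends at 19, C#m7 ends at 22, F#maj7 ends at 23, Dsus4 ends at 26, Abmaj7 ends at 29, Dmaj7 ends at 31.
Beat 30 falls within Dmaj7.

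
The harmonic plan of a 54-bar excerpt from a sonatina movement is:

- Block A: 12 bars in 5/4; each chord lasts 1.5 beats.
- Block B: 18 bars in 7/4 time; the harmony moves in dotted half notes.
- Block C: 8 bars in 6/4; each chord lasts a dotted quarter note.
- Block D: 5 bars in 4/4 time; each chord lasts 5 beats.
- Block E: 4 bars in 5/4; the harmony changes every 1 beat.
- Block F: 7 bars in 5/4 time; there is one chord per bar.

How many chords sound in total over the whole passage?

145 chords

A has 60 beats and chords last 1.5 each, so 40 chords.
B has 126 beats and chords last 3 each, so 42 chords.
C has 48 beats and chords last 1.5 each, so 32 chords.
D has 20 beats and chords last 5 each, so 4 chords.
E has 20 beats and chords last 1 each, so 20 chords.
F has 35 beats and chords last 5 each, so 7 chords.
Total: 40 + 42 + 32 + 4 + 20 + 7 = 145.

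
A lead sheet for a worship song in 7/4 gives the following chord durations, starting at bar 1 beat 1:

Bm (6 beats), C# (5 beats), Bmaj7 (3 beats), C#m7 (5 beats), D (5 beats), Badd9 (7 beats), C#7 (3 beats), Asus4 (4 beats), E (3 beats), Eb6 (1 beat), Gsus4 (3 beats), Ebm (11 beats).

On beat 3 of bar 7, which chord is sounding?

Gsus4

Beat 3 of bar 7 is beat (7−1)×7 + 3 = 45 overall.
Running totals: Bm ends at 6, C# ends at 11, Bmaj7 ends at 14, C#m7 ends at 19, D ends at 24, Badd9 ends at 31, C#7 ends at 34, Asus4 ends at 38, E ends at 41, Eb6 ends at 42, Gsus4 ends at 45.
Beat 45 falls within Gsus4.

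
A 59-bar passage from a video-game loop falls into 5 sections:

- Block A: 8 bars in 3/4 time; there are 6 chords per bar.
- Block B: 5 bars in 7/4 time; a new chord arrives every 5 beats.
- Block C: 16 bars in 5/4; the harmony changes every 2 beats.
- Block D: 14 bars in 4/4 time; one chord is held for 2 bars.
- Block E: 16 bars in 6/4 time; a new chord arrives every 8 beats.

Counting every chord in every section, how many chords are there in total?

A has 24 beats and chords last 0.5 each, so 48 chords.
B has 35 beats and chords last 5 each, so 7 chords.
C has 80 beats and chords last 2 each, so 40 chords.
D has 56 beats and chords last 8 each, so 7 chords.
E has 96 beats and chords last 8 each, so 12 chords.
Total: 48 + 7 + 40 + 7 + 12 = 114.

114 chords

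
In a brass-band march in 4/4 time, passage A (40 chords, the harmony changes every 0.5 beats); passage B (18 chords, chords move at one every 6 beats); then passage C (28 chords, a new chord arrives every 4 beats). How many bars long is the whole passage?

60 bars

A: 40 × 0.5 = 20 beats = 5 bars.
B: 18 × 6 = 108 beats = 27 bars.
C: 28 × 4 = 112 beats = 28 bars.
Total: 5 + 27 + 28 = 60 bars.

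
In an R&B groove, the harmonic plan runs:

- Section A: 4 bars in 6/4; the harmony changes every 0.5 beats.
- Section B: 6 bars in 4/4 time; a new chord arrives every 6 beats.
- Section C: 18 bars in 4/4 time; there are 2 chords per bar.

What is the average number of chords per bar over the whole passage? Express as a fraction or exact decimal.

22/7 chords per bar

A: 4 bars of 6 beats is 24 beats; at 0.5 beats each that's 48 chords.
B: 6 bars of 4 beats is 24 beats; at 6 beats each that's 4 chords.
C: 18 bars of 4 beats is 72 beats; at 2 beats each that's 36 chords.
Overall: 88 chords over 28 bars → 88/28 = 22/7 chords per bar.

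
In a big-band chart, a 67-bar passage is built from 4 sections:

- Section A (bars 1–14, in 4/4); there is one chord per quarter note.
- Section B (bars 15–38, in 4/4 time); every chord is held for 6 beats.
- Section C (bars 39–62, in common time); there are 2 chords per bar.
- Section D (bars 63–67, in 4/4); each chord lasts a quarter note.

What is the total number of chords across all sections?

A: 14·4 = 56 beats, 56/1 = 56 chords.
B: 24·4 = 96 beats, 96/6 = 16 chords.
C: 24·4 = 96 beats, 96/2 = 48 chords.
D: 5·4 = 20 beats, 20/1 = 20 chords.
Total: 56 + 16 + 48 + 20 = 140.

140 chords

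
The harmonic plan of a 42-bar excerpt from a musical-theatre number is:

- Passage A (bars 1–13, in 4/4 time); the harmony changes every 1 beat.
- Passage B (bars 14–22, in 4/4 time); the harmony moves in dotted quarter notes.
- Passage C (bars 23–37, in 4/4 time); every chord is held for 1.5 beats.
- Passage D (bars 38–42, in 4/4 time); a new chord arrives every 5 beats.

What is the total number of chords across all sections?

120 chords

A: 13 bars × 4 beats = 52 beats; 1 beat/chord → 52 chords.
B: 9 bars × 4 beats = 36 beats; 1.5 beats/chord → 24 chords.
C: 15 bars × 4 beats = 60 beats; 1.5 beats/chord → 40 chords.
D: 5 bars × 4 beats = 20 beats; 5 beats/chord → 4 chords.
Total: 52 + 24 + 40 + 4 = 120.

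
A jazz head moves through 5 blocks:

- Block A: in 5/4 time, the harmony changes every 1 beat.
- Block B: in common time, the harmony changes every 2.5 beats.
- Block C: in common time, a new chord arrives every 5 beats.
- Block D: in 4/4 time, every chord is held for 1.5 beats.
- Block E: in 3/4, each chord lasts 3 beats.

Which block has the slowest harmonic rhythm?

A: 5/1 = 5 chords/bar.
B: 4/2.5 = 1.6 chords/bar.
C: 4/5 = 0.8 chords/bar.
D: 4/1.5 = 8/3 chords/bar.
E: 3/3 = 1 chord/bar.
Slowest is C at 0.8 chords/bar.

Block C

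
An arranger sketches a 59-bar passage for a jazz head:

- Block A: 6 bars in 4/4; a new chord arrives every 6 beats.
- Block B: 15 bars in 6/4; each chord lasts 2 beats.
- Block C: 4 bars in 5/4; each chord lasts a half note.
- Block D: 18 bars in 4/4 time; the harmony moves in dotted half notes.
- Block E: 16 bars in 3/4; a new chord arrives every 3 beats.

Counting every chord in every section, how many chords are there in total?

99 chords

A: 6 bars × 4 beats = 24 beats; 6 beats/chord → 4 chords.
B: 15 bars × 6 beats = 90 beats; 2 beats/chord → 45 chords.
C: 4 bars × 5 beats = 20 beats; 2 beats/chord → 10 chords.
D: 18 bars × 4 beats = 72 beats; 3 beats/chord → 24 chords.
E: 16 bars × 3 beats = 48 beats; 3 beats/chord → 16 chords.
Total: 4 + 45 + 10 + 24 + 16 = 99.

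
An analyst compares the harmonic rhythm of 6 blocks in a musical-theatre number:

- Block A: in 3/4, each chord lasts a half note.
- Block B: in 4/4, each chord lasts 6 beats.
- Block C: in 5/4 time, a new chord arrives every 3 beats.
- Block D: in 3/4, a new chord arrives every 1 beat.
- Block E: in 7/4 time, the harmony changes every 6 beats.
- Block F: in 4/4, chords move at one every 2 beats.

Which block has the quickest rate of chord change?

A: 3/2 = 1.5 chords/bar.
B: 4/6 = 2/3 chords/bar.
C: 5/3 = 5/3 chords/bar.
D: 3/1 = 3 chords/bar.
E: 7/6 = 7/6 chords/bar.
F: 4/2 = 2 chords/bar.
Fastest is D at 3 chords/bar.

Block D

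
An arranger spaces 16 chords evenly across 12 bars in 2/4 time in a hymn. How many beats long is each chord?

1.5 beats

12 bars × 2 beats/bar = 24 beats total.
24 beats ÷ 16 chords = 1.5 beats per chord.
(That is a dotted quarter note.)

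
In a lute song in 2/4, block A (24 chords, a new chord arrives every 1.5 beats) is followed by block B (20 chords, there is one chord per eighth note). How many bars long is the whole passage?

23 bars

A: 24 × 1.5 = 36 beats = 18 bars.
B: 20 × 0.5 = 10 beats = 5 bars.
Total: 18 + 5 = 23 bars.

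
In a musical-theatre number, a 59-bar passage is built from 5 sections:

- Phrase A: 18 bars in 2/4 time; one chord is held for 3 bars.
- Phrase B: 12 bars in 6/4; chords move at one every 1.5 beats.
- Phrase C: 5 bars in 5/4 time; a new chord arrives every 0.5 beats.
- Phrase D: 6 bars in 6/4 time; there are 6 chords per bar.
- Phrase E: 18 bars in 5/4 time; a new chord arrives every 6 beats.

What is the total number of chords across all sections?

155 chords

A: 18 bars × 2 beats = 36 beats; 6 beats/chord → 6 chords.
B: 12 bars × 6 beats = 72 beats; 1.5 beats/chord → 48 chords.
C: 5 bars × 5 beats = 25 beats; 0.5 beats/chord → 50 chords.
D: 6 bars × 6 beats = 36 beats; 1 beat/chord → 36 chords.
E: 18 bars × 5 beats = 90 beats; 6 beats/chord → 15 chords.
Total: 6 + 48 + 50 + 36 + 15 = 155.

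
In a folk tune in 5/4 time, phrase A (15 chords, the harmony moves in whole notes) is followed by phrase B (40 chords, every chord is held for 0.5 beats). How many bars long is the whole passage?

A: 15 × 4 = 60 beats = 12 bars.
B: 40 × 0.5 = 20 beats = 4 bars.
Total: 12 + 4 = 16 bars.

16 bars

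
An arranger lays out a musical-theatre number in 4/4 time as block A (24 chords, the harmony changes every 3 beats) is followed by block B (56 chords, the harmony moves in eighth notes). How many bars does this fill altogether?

25 bars

A: 24 × 3 = 72 beats = 18 bars.
B: 56 × 0.5 = 28 beats = 7 bars.
Total: 18 + 7 = 25 bars.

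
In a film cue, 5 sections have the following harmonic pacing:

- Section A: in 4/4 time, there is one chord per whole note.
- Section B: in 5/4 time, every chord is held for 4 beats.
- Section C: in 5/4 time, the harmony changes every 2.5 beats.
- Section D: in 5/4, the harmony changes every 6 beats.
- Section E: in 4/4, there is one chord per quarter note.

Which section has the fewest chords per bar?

Section D

A: 4 beats/bar ÷ 4 beats/chord = 1 chord/bar.
B: 5 beats/bar ÷ 4 beats/chord = 1.25 chords/bar.
C: 5 beats/bar ÷ 2.5 beats/chord = 2 chords/bar.
D: 5 beats/bar ÷ 6 beats/chord = 5/6 chords/bar.
E: 4 beats/bar ÷ 1 beat/chord = 4 chords/bar.
Slowest is D at 5/6 chords/bar.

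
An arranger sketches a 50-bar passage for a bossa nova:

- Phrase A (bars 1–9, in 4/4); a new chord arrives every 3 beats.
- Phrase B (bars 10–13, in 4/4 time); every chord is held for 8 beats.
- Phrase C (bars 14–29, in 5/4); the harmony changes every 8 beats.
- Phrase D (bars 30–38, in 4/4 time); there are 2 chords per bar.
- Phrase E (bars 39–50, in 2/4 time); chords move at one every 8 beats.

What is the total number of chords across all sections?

45 chords

A has 36 beats and chords last 3 each, so 12 chords.
B has 16 beats and chords last 8 each, so 2 chords.
C has 80 beats and chords last 8 each, so 10 chords.
D has 36 beats and chords last 2 each, so 18 chords.
E has 24 beats and chords last 8 each, so 3 chords.
Total: 12 + 2 + 10 + 18 + 3 = 45.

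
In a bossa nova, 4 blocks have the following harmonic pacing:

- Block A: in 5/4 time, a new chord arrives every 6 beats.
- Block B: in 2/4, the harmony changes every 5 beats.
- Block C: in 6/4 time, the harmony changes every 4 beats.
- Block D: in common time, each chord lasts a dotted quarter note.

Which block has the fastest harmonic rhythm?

A: each chord is 6 beats in 5/4, so 5/6 per bar.
B: each chord is 5 beats in 2/4, so 0.4 per bar.
C: each chord is 4 beats in 6/4, so 1.5 per bar.
D: each chord is 1.5 beats in 4/4, so 8/3 per bar.
Fastest is D at 8/3 chords/bar.

Block D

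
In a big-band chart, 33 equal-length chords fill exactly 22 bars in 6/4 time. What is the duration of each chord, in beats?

4 beats

22 bars × 6 beats/bar = 132 beats total.
132 beats ÷ 33 chords = 4 beats per chord.
(That is a whole note.)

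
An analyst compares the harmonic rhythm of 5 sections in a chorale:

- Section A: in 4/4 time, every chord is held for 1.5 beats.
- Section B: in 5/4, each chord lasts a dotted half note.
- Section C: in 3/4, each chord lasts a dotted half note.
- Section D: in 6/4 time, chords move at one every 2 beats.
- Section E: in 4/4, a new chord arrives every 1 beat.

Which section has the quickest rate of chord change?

A: 4 beats/bar ÷ 1.5 beats/chord = 8/3 chords/bar.
B: 5 beats/bar ÷ 3 beats/chord = 5/3 chords/bar.
C: 3 beats/bar ÷ 3 beats/chord = 1 chord/bar.
D: 6 beats/bar ÷ 2 beats/chord = 3 chords/bar.
E: 4 beats/bar ÷ 1 beat/chord = 4 chords/bar.
Fastest is E at 4 chords/bar.

Section E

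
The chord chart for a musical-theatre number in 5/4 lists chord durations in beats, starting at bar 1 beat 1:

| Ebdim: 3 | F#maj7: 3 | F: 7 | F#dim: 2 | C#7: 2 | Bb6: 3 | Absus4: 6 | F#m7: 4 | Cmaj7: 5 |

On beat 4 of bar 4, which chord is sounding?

Beat 4 of bar 4 is beat (4−1)×5 + 4 = 19 overall.
Running totals: Ebdim ends at 3, F#maj7 ends at 6, F ends at 13, F#dim ends at 15, C#7 ends at 17, Bb6 ends at 20.
Beat 19 falls within Bb6.

Bb6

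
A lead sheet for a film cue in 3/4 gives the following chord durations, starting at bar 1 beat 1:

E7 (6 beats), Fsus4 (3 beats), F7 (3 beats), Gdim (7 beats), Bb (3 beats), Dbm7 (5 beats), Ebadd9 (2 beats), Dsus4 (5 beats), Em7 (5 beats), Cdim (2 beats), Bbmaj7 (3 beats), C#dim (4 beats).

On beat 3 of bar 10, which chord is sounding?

Dsus4

Beat 3 of bar 10 is beat (10−1)×3 + 3 = 30 overall.
Running totals: E7 ends at 6, Fsus4 ends at 9, F7 ends at 12, Gdim ends at 19, Bb ends at 22, Dbm7 ends at 27, Ebadd9 ends at 29, Dsus4 ends at 34.
Beat 30 falls within Dsus4.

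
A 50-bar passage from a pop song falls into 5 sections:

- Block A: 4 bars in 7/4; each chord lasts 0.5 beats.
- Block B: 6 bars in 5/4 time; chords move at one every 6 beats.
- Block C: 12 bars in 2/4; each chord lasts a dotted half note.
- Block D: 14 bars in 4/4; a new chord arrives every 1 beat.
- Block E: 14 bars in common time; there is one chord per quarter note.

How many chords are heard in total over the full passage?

181 chords

A has 28 beats and chords last 0.5 each, so 56 chords.
B has 30 beats and chords last 6 each, so 5 chords.
C has 24 beats and chords last 3 each, so 8 chords.
D has 56 beats and chords last 1 each, so 56 chords.
E has 56 beats and chords last 1 each, so 56 chords.
Total: 56 + 5 + 8 + 56 + 56 = 181.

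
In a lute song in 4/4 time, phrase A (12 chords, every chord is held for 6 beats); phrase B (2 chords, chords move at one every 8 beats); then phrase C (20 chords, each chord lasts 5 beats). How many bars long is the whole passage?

47 bars

A: 12 × 6 = 72 beats = 18 bars.
B: 2 × 8 = 16 beats = 4 bars.
C: 20 × 5 = 100 beats = 25 bars.
Total: 18 + 4 + 25 = 47 bars.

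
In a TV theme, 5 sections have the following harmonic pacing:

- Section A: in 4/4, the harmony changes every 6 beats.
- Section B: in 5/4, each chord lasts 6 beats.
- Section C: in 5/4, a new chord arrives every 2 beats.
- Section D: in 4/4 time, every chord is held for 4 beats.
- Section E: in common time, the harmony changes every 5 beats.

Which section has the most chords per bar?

A: 4/6 = 2/3 chords/bar.
B: 5/6 = 5/6 chords/bar.
C: 5/2 = 2.5 chords/bar.
D: 4/4 = 1 chord/bar.
E: 4/5 = 0.8 chords/bar.
Fastest is C at 2.5 chords/bar.

Section C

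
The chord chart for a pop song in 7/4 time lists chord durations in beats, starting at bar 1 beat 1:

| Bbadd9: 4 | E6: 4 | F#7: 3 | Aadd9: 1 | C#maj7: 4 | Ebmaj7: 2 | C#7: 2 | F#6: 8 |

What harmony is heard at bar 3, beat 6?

C#7

Beat 6 of bar 3 is beat (3−1)×7 + 6 = 20 overall.
Running totals: Bbadd9 ends at 4, E6 ends at 8, F#7 ends at 11, Aadd9 ends at 12, C#maj7 ends at 16, Ebmaj7 ends at 18, C#7 ends at 20.
Beat 20 falls within C#7.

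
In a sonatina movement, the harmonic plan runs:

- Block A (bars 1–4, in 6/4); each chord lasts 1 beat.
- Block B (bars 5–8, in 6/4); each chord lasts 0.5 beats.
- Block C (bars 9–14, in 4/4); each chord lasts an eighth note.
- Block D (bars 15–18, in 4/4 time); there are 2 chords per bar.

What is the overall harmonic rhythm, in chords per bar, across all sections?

64/9 chords per bar

A: 4 × 6 = 24 beats ÷ 1 = 24 chords.
B: 4 × 6 = 24 beats ÷ 0.5 = 48 chords.
C: 6 × 4 = 24 beats ÷ 0.5 = 48 chords.
D: 4 × 4 = 16 beats ÷ 2 = 8 chords.
Overall: 128 chords over 18 bars → 128/18 = 64/9 chords per bar.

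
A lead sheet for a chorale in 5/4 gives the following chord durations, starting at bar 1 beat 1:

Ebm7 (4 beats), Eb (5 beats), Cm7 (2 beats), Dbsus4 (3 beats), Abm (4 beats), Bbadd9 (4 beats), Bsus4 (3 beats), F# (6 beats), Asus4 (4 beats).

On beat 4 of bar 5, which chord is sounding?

Bsus4

Beat 4 of bar 5 is beat (5−1)×5 + 4 = 24 overall.
Running totals: Ebm7 ends at 4, Eb ends at 9, Cm7 ends at 11, Dbsus4 ends at 14, Abm ends at 18, Bbadd9 ends at 22, Bsus4 ends at 25.
Beat 24 falls within Bsus4.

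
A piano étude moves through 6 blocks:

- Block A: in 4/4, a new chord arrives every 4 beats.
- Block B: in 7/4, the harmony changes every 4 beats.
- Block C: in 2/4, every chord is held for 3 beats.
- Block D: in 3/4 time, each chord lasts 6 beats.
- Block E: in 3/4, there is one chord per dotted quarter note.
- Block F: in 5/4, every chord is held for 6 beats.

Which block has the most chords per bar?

A: 4 beats/bar ÷ 4 beats/chord = 1 chord/bar.
B: 7 beats/bar ÷ 4 beats/chord = 1.75 chords/bar.
C: 2 beats/bar ÷ 3 beats/chord = 2/3 chords/bar.
D: 3 beats/bar ÷ 6 beats/chord = 0.5 chords/bar.
E: 3 beats/bar ÷ 1.5 beats/chord = 2 chords/bar.
F: 5 beats/bar ÷ 6 beats/chord = 5/6 chords/bar.
Fastest is E at 2 chords/bar.

Block E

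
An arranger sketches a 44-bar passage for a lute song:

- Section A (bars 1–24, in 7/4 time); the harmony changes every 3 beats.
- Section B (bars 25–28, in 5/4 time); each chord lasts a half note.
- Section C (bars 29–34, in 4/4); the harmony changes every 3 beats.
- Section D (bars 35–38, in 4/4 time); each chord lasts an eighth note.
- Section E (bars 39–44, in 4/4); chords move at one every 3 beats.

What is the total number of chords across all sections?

114 chords

A has 168 beats and chords last 3 each, so 56 chords.
B has 20 beats and chords last 2 each, so 10 chords.
C has 24 beats and chords last 3 each, so 8 chords.
D has 16 beats and chords last 0.5 each, so 32 chords.
E has 24 beats and chords last 3 each, so 8 chords.
Total: 56 + 10 + 8 + 32 + 8 = 114.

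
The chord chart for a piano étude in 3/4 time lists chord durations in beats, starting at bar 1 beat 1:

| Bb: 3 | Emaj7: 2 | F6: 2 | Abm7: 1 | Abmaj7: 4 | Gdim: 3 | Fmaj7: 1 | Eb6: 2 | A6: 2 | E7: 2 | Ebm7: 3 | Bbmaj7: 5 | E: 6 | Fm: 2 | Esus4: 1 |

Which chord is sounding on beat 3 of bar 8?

Beat 3 of bar 8 is beat (8−1)×3 + 3 = 24 overall.
Running totals: Bb ends at 3, Emaj7 ends at 5, F6 ends at 7, Abm7 ends at 8, Abmaj7 ends at 12, Gdim ends at 15, Fmaj7 ends at 16, Eb6 ends at 18, A6 ends at 20, E7 ends at 22, Ebm7 ends at 25.
Beat 24 falls within Ebm7.

Ebm7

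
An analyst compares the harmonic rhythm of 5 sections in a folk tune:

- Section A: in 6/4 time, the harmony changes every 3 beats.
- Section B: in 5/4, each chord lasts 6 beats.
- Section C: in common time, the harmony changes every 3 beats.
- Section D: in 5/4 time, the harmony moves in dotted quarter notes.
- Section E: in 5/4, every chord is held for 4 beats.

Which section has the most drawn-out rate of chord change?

A: each chord is 3 beats in 6/4, so 2 per bar.
B: each chord is 6 beats in 5/4, so 5/6 per bar.
C: each chord is 3 beats in 4/4, so 4/3 per bar.
D: each chord is 1.5 beats in 5/4, so 10/3 per bar.
E: each chord is 4 beats in 5/4, so 1.25 per bar.
Slowest is B at 5/6 chords/bar.

Section B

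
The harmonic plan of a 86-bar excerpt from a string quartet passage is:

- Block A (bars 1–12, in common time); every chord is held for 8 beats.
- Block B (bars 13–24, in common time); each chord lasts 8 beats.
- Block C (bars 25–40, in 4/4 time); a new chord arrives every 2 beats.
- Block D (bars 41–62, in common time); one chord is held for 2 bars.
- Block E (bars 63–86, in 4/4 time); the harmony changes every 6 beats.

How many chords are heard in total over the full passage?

A: 12 bars × 4 beats = 48 beats; 8 beats/chord → 6 chords.
B: 12 bars × 4 beats = 48 beats; 8 beats/chord → 6 chords.
C: 16 bars × 4 beats = 64 beats; 2 beats/chord → 32 chords.
D: 22 bars × 4 beats = 88 beats; 8 beats/chord → 11 chords.
E: 24 bars × 4 beats = 96 beats; 6 beats/chord → 16 chords.
Total: 6 + 6 + 32 + 11 + 16 = 71.

71 chords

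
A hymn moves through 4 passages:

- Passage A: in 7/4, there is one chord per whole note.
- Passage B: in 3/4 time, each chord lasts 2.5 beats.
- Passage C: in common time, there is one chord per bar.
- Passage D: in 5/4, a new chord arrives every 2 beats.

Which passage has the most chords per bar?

Passage D

A: each chord is 4 beats in 7/4, so 1.75 per bar.
B: each chord is 2.5 beats in 3/4, so 1.2 per bar.
C: each chord is 4 beats in 4/4, so 1 per bar.
D: each chord is 2 beats in 5/4, so 2.5 per bar.
Fastest is D at 2.5 chords/bar.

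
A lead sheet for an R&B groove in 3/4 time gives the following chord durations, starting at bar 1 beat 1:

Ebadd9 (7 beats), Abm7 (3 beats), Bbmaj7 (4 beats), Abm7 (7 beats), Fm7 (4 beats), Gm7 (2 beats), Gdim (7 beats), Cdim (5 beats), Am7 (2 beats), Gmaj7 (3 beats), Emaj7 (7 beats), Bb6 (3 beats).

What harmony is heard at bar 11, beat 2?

Beat 2 of bar 11 is beat (11−1)×3 + 2 = 32 overall.
Running totals: Ebadd9 ends at 7, Abm7 ends at 10, Bbmaj7 ends at 14, Abm7 ends at 21, Fm7 ends at 25, Gm7 ends at 27, Gdim ends at 34.
Beat 32 falls within Gdim.

Gdim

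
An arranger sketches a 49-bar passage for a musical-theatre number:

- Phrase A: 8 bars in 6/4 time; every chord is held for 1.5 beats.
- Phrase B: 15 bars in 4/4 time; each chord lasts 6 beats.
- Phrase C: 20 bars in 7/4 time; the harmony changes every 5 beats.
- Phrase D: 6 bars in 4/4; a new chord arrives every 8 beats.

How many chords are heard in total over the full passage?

A has 48 beats and chords last 1.5 each, so 32 chords.
B has 60 beats and chords last 6 each, so 10 chords.
C has 140 beats and chords last 5 each, so 28 chords.
D has 24 beats and chords last 8 each, so 3 chords.
Total: 32 + 10 + 28 + 3 = 73.

73 chords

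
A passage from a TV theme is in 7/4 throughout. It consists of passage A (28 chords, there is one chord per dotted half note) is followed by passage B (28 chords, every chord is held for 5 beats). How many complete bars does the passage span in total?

32 bars

A: 28 × 3 = 84 beats = 12 bars.
B: 28 × 5 = 140 beats = 20 bars.
Total: 12 + 20 = 32 bars.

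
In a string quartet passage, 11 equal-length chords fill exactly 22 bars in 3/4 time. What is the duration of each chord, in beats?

6 beats

22 bars × 3 beats/bar = 66 beats total.
66 beats ÷ 11 chords = 6 beats per chord.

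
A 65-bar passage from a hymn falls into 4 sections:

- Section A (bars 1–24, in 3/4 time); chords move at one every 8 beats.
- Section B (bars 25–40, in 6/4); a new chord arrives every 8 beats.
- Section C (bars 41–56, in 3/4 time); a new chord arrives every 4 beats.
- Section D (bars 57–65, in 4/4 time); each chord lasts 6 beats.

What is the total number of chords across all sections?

A: 24·3 = 72 beats, 72/8 = 9 chords.
B: 16·6 = 96 beats, 96/8 = 12 chords.
C: 16·3 = 48 beats, 48/4 = 12 chords.
D: 9·4 = 36 beats, 36/6 = 6 chords.
Total: 9 + 12 + 12 + 6 = 39.

39 chords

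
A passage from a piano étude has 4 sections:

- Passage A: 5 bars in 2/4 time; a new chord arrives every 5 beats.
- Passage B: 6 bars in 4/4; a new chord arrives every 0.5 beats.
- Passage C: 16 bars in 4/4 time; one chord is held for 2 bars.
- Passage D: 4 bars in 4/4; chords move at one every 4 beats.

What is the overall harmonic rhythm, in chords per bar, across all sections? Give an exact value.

2 chords per bar

A: 5 bars of 2 beats is 10 beats; at 5 beats each that's 2 chords.
B: 6 bars of 4 beats is 24 beats; at 0.5 beats each that's 48 chords.
C: 16 bars of 4 beats is 64 beats; at 8 beats each that's 8 chords.
D: 4 bars of 4 beats is 16 beats; at 4 beats each that's 4 chords.
Overall: 62 chords over 31 bars → 62/31 = 2 chords per bar.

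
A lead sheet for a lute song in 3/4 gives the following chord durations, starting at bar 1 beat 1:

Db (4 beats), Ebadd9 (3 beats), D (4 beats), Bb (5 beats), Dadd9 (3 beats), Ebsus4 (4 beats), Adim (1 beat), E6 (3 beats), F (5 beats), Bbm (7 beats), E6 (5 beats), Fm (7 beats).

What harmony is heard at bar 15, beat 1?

Beat 1 of bar 15 is beat (15−1)×3 + 1 = 43 overall.
Running totals: Db ends at 4, Ebadd9 ends at 7, D ends at 11, Bb ends at 16, Dadd9 ends at 19, Ebsus4 ends at 23, Adim ends at 24, E6 ends at 27, F ends at 32, Bbm ends at 39, E6 ends at 44.
Beat 43 falls within E6.

E6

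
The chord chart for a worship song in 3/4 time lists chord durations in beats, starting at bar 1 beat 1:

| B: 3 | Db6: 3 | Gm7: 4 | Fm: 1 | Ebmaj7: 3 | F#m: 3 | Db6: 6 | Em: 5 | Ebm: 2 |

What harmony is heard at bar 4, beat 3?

Ebmaj7

Beat 3 of bar 4 is beat (4−1)×3 + 3 = 12 overall.
Running totals: B ends at 3, Db6 ends at 6, Gm7 ends at 10, Fm ends at 11, Ebmaj7 ends at 14.
Beat 12 falls within Ebmaj7.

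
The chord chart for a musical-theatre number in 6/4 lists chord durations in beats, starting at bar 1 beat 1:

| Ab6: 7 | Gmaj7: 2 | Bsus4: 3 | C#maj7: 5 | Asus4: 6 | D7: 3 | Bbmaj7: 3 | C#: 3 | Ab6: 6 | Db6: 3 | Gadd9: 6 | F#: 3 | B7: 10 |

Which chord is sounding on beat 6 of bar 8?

Beat 6 of bar 8 is beat (8−1)×6 + 6 = 48 overall.
Running totals: Ab6 ends at 7, Gmaj7 ends at 9, Bsus4 ends at 12, C#maj7 ends at 17, Asus4 ends at 23, D7 ends at 26, Bbmaj7 ends at 29, C# ends at 32, Ab6 ends at 38, Db6 ends at 41, Gadd9 ends at 47, F# ends at 50.
Beat 48 falls within F#.

F#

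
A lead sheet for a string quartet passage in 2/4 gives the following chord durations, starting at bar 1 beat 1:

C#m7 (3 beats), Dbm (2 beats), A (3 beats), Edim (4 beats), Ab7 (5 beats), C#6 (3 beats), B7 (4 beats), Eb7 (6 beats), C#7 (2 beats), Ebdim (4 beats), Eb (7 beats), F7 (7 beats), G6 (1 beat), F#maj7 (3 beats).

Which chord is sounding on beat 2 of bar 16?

C#7

Beat 2 of bar 16 is beat (16−1)×2 + 2 = 32 overall.
Running totals: C#m7 ends at 3, Dbm ends at 5, A ends at 8, Edim ends at 12, Ab7 ends at 17, C#6 ends at 20, B7 ends at 24, Eb7 ends at 30, C#7 ends at 32.
Beat 32 falls within C#7.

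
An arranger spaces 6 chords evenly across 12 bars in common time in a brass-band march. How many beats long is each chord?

12 bars × 4 beats/bar = 48 beats total.
48 beats ÷ 6 chords = 8 beats per chord.

8 beats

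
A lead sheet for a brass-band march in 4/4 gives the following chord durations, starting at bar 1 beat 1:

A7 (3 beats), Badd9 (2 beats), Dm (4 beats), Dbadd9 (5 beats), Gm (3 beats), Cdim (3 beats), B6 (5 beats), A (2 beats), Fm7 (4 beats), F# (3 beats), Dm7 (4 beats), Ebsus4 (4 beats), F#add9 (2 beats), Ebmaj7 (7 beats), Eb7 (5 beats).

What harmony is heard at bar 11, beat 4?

Beat 4 of bar 11 is beat (11−1)×4 + 4 = 44 overall.
Running totals: A7 ends at 3, Badd9 ends at 5, Dm ends at 9, Dbadd9 ends at 14, Gm ends at 17, Cdim ends at 20, B6 ends at 25, A ends at 27, Fm7 ends at 31, F# ends at 34, Dm7 ends at 38, Ebsus4 ends at 42, F#add9 ends at 44.
Beat 44 falls within F#add9.

F#add9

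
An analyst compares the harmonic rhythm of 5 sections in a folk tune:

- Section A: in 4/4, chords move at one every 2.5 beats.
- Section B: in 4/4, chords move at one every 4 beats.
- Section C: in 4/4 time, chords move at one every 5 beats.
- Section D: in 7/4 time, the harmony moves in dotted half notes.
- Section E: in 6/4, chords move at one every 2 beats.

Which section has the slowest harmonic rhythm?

A: each chord is 2.5 beats in 4/4, so 1.6 per bar.
B: each chord is 4 beats in 4/4, so 1 per bar.
C: each chord is 5 beats in 4/4, so 0.8 per bar.
D: each chord is 3 beats in 7/4, so 7/3 per bar.
E: each chord is 2 beats in 6/4, so 3 per bar.
Slowest is C at 0.8 chords/bar.

Section C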